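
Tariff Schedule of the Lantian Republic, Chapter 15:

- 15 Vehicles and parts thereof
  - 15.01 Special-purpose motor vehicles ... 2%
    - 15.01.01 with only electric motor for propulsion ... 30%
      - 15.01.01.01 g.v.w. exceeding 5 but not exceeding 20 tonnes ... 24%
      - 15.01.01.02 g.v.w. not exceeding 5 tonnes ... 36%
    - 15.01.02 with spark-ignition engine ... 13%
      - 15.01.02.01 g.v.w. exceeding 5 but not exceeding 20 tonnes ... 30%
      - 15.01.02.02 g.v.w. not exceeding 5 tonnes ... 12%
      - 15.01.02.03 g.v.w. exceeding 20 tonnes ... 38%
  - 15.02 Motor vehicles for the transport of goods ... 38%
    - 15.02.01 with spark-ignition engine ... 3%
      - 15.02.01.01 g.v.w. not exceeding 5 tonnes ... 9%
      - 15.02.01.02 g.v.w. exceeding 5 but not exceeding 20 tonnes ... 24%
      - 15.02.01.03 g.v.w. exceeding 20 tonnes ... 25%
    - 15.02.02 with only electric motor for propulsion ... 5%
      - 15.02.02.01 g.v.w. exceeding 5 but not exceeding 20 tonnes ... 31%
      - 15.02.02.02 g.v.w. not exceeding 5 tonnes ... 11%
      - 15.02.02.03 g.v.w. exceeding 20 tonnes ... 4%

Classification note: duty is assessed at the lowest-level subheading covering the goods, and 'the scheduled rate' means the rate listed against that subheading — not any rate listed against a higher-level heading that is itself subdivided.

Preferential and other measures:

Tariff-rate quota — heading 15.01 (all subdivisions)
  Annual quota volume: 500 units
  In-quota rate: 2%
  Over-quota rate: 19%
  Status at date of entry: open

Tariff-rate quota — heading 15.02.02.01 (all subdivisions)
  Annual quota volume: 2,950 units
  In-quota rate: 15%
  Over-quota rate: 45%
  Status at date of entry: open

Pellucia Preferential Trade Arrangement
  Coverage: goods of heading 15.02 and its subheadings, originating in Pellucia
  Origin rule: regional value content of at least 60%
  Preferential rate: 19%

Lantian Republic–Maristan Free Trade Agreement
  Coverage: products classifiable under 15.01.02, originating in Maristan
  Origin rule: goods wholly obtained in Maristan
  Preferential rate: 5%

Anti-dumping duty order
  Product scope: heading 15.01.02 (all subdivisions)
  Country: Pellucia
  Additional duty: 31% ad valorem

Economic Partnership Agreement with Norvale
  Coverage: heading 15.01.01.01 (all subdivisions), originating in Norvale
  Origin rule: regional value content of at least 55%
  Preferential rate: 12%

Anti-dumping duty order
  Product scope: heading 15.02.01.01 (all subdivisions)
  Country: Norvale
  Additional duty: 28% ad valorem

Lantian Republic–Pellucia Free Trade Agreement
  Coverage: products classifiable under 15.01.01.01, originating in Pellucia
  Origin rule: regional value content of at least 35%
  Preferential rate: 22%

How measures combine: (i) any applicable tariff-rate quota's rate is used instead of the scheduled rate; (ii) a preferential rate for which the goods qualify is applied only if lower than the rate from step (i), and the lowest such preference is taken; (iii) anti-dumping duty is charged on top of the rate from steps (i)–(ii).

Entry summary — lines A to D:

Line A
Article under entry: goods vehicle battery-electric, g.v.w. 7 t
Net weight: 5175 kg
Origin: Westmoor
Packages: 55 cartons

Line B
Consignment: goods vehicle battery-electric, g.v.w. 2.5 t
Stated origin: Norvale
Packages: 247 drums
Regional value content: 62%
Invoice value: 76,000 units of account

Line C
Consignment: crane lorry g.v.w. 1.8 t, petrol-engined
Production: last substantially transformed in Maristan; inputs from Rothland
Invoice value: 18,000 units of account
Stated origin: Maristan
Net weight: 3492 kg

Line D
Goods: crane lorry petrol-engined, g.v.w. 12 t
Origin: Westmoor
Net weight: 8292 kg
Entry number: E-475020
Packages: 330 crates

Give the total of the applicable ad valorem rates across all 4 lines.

30%

Line A: goods vehicle → 15.02; battery-electric → 15.02.02; g.v.w. 7 t → 15.02.02.01. Scheduled 31%. quota on 15.02.02.01 open → in-quota 15%. → 15%.
Line B: goods vehicle → 15.02; battery-electric → 15.02.02; g.v.w. 2.5 t → 15.02.02.02. Scheduled 11%. Norvale agreement on 15.01.01.01: 15.02.02.02 not covered. → 11%.
Line C: crane lorry → 15.01; petrol-engined → 15.01.02; g.v.w. 1.8 t → 15.01.02.02. Scheduled 12%. quota on 15.01 open → in-quota 2%; Maristan agreement on 15.01.02: not wholly obtained. → 2%.
Line D: crane lorry → 15.01; petrol-engined → 15.01.02; g.v.w. 12 t → 15.01.02.01. Scheduled 30%. quota on 15.01 open → in-quota 2%. → 2%.
Sum: 15% + 11% + 2% + 2% = 30%.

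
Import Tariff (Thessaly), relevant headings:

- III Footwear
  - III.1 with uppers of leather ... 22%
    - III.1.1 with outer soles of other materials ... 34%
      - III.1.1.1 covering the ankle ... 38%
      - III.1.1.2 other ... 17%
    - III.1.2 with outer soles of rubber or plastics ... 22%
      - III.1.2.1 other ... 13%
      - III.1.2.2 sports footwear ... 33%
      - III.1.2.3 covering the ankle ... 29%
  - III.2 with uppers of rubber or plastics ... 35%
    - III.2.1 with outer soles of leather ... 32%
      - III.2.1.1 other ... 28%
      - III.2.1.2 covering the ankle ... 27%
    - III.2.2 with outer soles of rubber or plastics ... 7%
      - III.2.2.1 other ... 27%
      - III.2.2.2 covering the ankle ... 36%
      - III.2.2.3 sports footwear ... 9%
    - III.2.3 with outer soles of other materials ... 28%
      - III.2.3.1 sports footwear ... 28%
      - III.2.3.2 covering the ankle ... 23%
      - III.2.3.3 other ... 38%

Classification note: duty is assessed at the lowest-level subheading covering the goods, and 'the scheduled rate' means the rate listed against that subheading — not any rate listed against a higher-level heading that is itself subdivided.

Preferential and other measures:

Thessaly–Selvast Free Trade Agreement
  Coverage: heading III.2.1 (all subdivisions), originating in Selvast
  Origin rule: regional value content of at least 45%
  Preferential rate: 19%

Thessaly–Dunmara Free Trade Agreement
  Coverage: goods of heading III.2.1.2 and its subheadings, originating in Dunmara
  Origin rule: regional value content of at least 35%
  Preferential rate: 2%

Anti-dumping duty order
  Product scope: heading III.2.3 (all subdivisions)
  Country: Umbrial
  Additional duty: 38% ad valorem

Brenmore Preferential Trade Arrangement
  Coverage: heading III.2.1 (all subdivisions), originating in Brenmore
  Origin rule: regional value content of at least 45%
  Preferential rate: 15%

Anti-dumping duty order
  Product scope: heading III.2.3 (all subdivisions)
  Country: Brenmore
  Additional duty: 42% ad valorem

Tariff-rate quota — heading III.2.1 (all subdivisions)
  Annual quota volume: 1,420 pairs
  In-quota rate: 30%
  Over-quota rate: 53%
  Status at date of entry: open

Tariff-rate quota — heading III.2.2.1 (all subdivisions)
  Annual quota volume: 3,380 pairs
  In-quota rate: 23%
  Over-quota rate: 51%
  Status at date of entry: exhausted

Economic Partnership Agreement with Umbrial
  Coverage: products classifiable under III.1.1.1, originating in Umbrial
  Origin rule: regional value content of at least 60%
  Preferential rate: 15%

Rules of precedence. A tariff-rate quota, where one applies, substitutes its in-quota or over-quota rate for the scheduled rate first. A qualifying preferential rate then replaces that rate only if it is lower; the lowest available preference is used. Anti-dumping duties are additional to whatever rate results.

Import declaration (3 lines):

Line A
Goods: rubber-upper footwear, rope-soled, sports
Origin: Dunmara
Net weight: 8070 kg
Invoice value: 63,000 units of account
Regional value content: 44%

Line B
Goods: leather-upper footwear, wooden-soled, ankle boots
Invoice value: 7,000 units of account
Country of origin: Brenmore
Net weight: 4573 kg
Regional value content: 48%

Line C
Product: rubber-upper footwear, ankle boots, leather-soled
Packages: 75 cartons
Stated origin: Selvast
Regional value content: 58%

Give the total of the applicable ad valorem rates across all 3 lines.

85%

Line A: rubber-upper → III.2; rope-soled → III.2.3; sports → III.2.3.1. Scheduled 28%. Dunmara agreement on III.2.1.2: III.2.3.1 not covered. → 28%.
Line B: leather-upper → III.1; wooden-soled → III.1.1; ankle boots → III.1.1.1. Scheduled 38%. Brenmore agreement on III.2.1: III.1.1.1 not covered. → 38%.
Line C: rubber-upper → III.2; leather-soled → III.2.1; ankle boots → III.2.1.2. Scheduled 27%. quota on III.2.1 open → in-quota 30%; Selvast agreement on III.2.1: RVC ≥ 45% → 19% available; preferential 19%. → 19%.
Sum: 28% + 38% + 19% = 85%.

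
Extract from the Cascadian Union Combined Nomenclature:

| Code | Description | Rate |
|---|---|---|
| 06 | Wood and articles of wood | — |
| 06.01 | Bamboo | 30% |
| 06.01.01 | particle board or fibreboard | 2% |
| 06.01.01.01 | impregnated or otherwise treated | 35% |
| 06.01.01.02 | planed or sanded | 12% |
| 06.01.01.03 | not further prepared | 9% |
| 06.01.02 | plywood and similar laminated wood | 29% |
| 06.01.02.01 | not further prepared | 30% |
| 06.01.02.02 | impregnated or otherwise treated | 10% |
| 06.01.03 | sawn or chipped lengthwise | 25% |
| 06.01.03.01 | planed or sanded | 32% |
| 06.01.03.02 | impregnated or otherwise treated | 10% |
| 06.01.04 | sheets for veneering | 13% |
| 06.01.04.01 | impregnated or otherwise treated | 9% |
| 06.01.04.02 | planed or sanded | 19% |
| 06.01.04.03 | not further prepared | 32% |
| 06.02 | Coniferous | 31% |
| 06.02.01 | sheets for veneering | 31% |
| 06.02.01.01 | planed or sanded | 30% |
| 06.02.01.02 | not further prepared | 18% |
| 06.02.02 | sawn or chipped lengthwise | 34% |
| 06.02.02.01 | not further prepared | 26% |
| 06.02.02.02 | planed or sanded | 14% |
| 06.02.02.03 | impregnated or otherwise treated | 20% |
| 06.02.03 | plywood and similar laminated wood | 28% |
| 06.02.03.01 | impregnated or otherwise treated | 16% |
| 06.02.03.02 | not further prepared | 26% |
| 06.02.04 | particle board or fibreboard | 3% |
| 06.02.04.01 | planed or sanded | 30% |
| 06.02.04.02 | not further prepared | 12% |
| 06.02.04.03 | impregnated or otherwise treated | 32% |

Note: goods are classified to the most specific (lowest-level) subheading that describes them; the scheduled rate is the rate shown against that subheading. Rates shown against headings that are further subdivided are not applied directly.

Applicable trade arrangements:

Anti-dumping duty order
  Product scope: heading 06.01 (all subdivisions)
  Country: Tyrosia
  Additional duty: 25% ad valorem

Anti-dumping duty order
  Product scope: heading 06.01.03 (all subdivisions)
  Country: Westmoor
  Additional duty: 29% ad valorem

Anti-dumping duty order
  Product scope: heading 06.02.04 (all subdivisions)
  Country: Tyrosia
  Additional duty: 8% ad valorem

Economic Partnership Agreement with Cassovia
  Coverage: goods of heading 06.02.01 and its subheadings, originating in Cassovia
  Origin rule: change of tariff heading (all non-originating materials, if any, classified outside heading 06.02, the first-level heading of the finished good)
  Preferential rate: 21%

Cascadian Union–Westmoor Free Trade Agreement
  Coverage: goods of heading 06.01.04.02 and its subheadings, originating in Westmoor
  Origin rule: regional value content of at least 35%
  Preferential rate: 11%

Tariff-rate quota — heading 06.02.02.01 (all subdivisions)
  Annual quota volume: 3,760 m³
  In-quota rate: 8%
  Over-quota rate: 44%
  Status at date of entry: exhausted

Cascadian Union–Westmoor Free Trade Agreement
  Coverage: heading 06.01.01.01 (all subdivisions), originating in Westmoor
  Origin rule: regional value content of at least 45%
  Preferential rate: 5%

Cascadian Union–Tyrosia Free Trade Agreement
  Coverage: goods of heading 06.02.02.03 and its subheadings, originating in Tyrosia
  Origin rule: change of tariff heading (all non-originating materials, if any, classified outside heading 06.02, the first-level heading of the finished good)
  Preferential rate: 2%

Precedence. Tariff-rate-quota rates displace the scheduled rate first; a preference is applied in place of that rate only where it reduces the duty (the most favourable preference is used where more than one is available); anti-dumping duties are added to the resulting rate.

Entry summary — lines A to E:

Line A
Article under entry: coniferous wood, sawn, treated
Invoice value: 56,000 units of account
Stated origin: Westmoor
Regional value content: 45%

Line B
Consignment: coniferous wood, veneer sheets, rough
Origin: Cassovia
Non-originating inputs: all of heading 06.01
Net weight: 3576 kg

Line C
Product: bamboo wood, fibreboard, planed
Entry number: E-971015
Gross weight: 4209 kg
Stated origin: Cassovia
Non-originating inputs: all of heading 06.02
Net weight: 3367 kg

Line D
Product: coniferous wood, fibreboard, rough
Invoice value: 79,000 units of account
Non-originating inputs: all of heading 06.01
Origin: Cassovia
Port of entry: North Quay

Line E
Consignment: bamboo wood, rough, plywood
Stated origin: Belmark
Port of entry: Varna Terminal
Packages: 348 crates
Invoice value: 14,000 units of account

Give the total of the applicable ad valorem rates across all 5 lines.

92%

Line A: coniferous → 06.02; sawn → 06.02.02; treated → 06.02.02.03. Scheduled 20%. Westmoor agreement on 06.01.04.02: 06.02.02.03 not covered; Westmoor agreement on 06.01.01.01: 06.02.02.03 not covered. → 20%.
Line B: coniferous → 06.02; veneer sheets → 06.02.01; rough → 06.02.01.02. Scheduled 18%. Cassovia agreement on 06.02.01: CTH met → 21% available; preference 21% not lower than 18% → no reduction. → 18%.
Line C: bamboo → 06.01; fibreboard → 06.01.01; planed → 06.01.01.02. Scheduled 12%. Cassovia agreement on 06.02.01: 06.01.01.02 not covered. → 12%.
Line D: coniferous → 06.02; fibreboard → 06.02.04; rough → 06.02.04.02. Scheduled 12%. Cassovia agreement on 06.02.01: 06.02.04.02 not covered. → 12%.
Line E: bamboo → 06.01; plywood → 06.01.02; rough → 06.01.02.01. Scheduled 30%. No special measure applies. → 30%.
Sum: 20% + 18% + 12% + 12% + 30% = 92%.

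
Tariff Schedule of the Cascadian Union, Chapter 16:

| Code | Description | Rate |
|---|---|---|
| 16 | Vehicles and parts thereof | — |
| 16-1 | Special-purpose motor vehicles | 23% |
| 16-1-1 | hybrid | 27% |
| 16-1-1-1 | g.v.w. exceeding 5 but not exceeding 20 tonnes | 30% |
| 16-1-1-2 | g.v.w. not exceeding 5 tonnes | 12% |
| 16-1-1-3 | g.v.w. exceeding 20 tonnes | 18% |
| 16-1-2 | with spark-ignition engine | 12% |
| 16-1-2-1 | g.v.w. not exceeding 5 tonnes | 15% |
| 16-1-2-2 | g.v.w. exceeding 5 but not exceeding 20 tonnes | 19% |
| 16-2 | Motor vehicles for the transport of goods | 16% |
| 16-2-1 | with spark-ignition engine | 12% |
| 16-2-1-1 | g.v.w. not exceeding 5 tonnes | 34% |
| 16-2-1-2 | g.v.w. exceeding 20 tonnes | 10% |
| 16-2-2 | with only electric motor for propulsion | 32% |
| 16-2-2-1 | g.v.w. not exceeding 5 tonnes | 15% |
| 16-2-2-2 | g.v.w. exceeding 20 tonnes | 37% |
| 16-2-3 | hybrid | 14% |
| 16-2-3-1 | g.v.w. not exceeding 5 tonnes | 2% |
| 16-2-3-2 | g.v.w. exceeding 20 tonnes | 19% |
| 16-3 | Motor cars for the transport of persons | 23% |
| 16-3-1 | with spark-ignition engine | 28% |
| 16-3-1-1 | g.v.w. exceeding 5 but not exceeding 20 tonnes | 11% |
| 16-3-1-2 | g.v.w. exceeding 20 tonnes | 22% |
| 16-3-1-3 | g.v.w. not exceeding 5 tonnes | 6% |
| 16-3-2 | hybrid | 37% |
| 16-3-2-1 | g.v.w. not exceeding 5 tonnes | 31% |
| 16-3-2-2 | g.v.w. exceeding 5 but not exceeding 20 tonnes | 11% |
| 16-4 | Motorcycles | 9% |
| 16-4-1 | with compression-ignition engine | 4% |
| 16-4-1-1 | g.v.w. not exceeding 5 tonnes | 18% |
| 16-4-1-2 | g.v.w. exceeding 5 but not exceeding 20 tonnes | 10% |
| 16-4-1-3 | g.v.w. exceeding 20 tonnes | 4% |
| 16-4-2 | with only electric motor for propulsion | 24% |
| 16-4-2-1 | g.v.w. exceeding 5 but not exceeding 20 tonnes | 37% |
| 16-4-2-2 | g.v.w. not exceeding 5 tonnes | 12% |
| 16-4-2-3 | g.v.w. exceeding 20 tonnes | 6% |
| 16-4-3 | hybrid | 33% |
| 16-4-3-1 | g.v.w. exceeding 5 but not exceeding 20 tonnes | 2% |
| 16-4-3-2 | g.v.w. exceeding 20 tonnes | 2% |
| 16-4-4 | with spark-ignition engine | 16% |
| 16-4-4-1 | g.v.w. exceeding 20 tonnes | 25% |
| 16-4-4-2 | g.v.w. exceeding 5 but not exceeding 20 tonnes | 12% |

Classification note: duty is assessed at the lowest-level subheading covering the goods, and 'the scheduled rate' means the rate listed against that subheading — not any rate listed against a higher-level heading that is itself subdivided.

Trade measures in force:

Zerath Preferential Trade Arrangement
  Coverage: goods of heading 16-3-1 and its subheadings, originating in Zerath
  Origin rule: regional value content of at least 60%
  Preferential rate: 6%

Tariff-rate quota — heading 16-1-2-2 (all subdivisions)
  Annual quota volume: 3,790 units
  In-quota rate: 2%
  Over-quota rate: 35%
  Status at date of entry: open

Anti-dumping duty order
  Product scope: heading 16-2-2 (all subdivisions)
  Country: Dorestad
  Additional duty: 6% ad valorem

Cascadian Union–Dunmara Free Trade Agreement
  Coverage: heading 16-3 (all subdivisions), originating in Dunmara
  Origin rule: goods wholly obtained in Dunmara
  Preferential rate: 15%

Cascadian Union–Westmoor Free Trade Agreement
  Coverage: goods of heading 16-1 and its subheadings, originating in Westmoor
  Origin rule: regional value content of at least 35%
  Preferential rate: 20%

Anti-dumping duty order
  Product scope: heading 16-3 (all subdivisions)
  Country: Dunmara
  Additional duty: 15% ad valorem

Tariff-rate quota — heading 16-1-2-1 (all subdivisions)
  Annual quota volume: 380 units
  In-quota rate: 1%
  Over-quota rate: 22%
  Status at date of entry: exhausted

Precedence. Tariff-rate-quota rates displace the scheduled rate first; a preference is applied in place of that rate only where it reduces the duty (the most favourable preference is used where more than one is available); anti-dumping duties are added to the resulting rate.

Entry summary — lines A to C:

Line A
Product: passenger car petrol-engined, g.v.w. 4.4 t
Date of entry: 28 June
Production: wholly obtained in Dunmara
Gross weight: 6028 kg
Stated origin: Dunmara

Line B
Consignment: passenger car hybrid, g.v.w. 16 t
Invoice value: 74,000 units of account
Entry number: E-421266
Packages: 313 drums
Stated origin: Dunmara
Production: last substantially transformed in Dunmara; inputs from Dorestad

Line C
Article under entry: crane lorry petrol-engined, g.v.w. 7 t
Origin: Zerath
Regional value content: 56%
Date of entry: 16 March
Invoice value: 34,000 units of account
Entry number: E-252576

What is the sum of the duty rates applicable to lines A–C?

49%

Line A: passenger car → 16-3; petrol-engined → 16-3-1; g.v.w. 4.4 t → 16-3-1-3. Scheduled 6%. Dunmara agreement on 16-3: wholly obtained → 15% available; preference 15% not lower than 6% → no reduction; anti-dumping (Dunmara, 16-3): +15%; total 6% + 15% = 21%. → 21%.
Line B: passenger car → 16-3; hybrid → 16-3-2; g.v.w. 16 t → 16-3-2-2. Scheduled 11%. Dunmara agreement on 16-3: not wholly obtained; anti-dumping (Dunmara, 16-3): +15%; total 11% + 15% = 26%. → 26%.
Line C: crane lorry → 16-1; petrol-engined → 16-1-2; g.v.w. 7 t → 16-1-2-2. Scheduled 19%. quota on 16-1-2-2 open → in-quota 2%; Zerath agreement on 16-3-1: 16-1-2-2 not covered. → 2%.
Sum: 21% + 26% + 2% = 49%.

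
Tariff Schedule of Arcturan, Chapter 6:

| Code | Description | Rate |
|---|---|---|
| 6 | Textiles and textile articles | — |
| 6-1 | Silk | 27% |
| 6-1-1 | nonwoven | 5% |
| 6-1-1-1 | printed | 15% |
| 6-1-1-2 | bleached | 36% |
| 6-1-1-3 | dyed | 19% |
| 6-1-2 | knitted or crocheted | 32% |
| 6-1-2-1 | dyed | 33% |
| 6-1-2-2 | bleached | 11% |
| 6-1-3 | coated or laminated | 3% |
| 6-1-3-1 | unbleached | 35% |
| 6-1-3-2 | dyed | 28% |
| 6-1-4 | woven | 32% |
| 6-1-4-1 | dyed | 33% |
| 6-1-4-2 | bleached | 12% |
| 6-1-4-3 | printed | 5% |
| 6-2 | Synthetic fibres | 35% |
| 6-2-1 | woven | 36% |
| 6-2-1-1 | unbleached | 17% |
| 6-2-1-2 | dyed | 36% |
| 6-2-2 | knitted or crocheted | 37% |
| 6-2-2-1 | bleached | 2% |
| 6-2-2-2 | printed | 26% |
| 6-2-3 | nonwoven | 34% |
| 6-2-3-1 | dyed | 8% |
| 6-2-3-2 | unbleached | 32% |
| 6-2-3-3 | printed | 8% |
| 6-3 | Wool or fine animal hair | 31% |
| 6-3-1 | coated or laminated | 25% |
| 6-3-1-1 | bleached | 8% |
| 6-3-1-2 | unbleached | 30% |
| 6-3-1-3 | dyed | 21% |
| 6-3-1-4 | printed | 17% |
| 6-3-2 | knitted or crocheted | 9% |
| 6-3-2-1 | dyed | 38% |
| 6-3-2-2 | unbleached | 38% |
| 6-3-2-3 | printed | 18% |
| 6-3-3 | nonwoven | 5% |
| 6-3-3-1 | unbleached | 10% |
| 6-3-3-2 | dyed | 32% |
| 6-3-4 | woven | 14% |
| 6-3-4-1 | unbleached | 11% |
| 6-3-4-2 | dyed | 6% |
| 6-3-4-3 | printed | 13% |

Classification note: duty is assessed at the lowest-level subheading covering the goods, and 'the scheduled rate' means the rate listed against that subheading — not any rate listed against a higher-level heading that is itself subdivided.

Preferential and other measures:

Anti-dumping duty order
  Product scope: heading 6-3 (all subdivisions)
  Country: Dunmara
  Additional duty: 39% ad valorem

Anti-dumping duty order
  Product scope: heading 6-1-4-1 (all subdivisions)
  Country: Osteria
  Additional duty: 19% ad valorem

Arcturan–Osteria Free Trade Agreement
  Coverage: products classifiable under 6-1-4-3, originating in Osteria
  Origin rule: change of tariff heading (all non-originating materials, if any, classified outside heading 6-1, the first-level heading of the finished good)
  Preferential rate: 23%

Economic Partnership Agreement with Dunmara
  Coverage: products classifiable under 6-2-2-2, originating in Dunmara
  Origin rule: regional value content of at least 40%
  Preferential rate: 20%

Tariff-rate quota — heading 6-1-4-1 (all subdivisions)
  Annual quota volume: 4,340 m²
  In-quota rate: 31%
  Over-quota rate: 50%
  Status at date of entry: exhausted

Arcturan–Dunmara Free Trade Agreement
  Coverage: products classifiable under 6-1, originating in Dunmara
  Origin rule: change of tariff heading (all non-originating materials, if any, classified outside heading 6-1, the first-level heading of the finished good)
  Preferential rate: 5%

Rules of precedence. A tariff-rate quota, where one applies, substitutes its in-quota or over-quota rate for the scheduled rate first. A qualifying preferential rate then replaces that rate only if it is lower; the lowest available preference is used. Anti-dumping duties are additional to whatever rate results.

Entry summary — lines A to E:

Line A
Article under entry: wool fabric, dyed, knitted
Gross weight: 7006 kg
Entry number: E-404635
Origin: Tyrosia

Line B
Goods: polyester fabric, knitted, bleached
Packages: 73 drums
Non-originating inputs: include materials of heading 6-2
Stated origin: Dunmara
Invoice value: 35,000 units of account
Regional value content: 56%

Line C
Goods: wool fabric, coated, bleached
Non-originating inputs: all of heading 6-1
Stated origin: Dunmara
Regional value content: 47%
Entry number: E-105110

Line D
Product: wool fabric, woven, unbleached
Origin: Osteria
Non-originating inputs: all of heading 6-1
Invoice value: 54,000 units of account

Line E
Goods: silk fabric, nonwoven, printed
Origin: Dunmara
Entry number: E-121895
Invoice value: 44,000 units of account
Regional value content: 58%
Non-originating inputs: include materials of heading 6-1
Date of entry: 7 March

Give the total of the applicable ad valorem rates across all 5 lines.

113%

Line A: wool → 6-3; knitted → 6-3-2; dyed → 6-3-2-1. Scheduled 38%. No special measure applies. → 38%.
Line B: polyester → 6-2; knitted → 6-2-2; bleached → 6-2-2-1. Scheduled 2%. Dunmara agreement on 6-2-2-2: 6-2-2-1 not covered; Dunmara agreement on 6-1: 6-2-2-1 not covered. → 2%.
Line C: wool → 6-3; coated → 6-3-1; bleached → 6-3-1-1. Scheduled 8%. Dunmara agreement on 6-2-2-2: 6-3-1-1 not covered; Dunmara agreement on 6-1: 6-3-1-1 not covered; anti-dumping (Dunmara, 6-3): +39%; total 8% + 39% = 47%. → 47%.
Line D: wool → 6-3; woven → 6-3-4; unbleached → 6-3-4-1. Scheduled 11%. Osteria agreement on 6-1-4-3: 6-3-4-1 not covered. → 11%.
Line E: silk → 6-1; nonwoven → 6-1-1; printed → 6-1-1-1. Scheduled 15%. Dunmara agreement on 6-2-2-2: 6-1-1-1 not covered; Dunmara agreement on 6-1: CTH not met. → 15%.
Sum: 38% + 2% + 47% + 11% + 15% = 113%.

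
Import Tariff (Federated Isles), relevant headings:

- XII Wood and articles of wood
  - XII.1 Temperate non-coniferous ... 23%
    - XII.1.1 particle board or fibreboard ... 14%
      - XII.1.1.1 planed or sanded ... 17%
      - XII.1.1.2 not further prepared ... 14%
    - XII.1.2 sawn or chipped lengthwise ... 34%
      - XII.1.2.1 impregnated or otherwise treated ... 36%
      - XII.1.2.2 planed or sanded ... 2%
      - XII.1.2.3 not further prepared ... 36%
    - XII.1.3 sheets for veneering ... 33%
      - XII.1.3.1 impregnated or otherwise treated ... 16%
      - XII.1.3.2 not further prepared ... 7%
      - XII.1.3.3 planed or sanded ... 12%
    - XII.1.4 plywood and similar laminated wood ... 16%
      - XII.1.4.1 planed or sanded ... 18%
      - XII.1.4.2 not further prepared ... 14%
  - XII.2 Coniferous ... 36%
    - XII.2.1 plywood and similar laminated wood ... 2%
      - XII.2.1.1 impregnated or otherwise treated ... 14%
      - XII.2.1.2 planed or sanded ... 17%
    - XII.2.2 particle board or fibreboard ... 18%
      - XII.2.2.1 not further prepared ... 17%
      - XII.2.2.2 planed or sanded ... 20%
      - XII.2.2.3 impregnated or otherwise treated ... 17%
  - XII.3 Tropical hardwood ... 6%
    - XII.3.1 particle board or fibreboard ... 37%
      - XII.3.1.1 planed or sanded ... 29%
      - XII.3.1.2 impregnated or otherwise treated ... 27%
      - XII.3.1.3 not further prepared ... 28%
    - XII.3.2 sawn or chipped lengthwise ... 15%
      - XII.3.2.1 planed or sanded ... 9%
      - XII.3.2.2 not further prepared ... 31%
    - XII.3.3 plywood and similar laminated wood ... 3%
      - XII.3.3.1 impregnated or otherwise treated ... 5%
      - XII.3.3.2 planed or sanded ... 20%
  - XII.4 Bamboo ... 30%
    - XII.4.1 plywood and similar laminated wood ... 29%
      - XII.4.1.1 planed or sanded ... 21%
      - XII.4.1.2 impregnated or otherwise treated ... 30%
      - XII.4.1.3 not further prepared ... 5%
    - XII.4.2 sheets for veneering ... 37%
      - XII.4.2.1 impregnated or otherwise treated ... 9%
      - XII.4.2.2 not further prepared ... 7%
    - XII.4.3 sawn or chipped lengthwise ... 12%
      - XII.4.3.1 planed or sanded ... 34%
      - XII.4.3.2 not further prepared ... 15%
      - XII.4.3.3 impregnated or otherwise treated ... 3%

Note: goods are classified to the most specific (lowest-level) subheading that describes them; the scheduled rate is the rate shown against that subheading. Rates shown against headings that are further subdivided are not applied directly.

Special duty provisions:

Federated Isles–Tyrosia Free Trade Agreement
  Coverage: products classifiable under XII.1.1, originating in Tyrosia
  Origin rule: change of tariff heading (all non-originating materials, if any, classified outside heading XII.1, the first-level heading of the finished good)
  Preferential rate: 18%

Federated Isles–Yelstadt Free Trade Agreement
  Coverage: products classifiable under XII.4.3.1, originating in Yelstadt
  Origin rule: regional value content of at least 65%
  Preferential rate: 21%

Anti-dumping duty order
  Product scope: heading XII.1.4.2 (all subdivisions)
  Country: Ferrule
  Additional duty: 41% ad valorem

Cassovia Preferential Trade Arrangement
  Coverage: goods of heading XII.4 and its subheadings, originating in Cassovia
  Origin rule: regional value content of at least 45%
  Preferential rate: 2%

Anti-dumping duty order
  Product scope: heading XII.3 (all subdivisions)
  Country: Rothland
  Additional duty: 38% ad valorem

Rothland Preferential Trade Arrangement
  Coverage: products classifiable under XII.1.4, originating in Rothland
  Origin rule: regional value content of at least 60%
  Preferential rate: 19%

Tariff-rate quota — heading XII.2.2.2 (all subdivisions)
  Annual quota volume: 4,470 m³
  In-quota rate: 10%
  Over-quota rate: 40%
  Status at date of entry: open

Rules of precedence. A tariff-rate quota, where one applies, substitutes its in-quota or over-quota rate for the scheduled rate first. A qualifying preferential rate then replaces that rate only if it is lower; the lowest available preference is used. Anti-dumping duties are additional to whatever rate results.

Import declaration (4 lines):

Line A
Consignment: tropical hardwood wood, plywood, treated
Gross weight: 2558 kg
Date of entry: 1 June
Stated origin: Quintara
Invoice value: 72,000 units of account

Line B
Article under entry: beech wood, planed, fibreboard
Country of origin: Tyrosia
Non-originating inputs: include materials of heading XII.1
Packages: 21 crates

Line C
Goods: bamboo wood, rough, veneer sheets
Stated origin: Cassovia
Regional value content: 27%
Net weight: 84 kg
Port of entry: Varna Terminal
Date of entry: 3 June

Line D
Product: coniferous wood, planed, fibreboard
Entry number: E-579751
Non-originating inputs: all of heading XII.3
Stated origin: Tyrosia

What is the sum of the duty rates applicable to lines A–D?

39%

Line A: tropical hardwood → XII.3; plywood → XII.3.3; treated → XII.3.3.1. Scheduled 5%. No special measure applies. → 5%.
Line B: beech → XII.1; fibreboard → XII.1.1; planed → XII.1.1.1. Scheduled 17%. Tyrosia agreement on XII.1.1: CTH not met. → 17%.
Line C: bamboo → XII.4; veneer sheets → XII.4.2; rough → XII.4.2.2. Scheduled 7%. Cassovia agreement on XII.4: RVC < 45%. → 7%.
Line D: coniferous → XII.2; fibreboard → XII.2.2; planed → XII.2.2.2. Scheduled 20%. quota on XII.2.2.2 open → in-quota 10%; Tyrosia agreement on XII.1.1: XII.2.2.2 not covered. → 10%.
Sum: 5% + 17% + 7% + 10% = 39%.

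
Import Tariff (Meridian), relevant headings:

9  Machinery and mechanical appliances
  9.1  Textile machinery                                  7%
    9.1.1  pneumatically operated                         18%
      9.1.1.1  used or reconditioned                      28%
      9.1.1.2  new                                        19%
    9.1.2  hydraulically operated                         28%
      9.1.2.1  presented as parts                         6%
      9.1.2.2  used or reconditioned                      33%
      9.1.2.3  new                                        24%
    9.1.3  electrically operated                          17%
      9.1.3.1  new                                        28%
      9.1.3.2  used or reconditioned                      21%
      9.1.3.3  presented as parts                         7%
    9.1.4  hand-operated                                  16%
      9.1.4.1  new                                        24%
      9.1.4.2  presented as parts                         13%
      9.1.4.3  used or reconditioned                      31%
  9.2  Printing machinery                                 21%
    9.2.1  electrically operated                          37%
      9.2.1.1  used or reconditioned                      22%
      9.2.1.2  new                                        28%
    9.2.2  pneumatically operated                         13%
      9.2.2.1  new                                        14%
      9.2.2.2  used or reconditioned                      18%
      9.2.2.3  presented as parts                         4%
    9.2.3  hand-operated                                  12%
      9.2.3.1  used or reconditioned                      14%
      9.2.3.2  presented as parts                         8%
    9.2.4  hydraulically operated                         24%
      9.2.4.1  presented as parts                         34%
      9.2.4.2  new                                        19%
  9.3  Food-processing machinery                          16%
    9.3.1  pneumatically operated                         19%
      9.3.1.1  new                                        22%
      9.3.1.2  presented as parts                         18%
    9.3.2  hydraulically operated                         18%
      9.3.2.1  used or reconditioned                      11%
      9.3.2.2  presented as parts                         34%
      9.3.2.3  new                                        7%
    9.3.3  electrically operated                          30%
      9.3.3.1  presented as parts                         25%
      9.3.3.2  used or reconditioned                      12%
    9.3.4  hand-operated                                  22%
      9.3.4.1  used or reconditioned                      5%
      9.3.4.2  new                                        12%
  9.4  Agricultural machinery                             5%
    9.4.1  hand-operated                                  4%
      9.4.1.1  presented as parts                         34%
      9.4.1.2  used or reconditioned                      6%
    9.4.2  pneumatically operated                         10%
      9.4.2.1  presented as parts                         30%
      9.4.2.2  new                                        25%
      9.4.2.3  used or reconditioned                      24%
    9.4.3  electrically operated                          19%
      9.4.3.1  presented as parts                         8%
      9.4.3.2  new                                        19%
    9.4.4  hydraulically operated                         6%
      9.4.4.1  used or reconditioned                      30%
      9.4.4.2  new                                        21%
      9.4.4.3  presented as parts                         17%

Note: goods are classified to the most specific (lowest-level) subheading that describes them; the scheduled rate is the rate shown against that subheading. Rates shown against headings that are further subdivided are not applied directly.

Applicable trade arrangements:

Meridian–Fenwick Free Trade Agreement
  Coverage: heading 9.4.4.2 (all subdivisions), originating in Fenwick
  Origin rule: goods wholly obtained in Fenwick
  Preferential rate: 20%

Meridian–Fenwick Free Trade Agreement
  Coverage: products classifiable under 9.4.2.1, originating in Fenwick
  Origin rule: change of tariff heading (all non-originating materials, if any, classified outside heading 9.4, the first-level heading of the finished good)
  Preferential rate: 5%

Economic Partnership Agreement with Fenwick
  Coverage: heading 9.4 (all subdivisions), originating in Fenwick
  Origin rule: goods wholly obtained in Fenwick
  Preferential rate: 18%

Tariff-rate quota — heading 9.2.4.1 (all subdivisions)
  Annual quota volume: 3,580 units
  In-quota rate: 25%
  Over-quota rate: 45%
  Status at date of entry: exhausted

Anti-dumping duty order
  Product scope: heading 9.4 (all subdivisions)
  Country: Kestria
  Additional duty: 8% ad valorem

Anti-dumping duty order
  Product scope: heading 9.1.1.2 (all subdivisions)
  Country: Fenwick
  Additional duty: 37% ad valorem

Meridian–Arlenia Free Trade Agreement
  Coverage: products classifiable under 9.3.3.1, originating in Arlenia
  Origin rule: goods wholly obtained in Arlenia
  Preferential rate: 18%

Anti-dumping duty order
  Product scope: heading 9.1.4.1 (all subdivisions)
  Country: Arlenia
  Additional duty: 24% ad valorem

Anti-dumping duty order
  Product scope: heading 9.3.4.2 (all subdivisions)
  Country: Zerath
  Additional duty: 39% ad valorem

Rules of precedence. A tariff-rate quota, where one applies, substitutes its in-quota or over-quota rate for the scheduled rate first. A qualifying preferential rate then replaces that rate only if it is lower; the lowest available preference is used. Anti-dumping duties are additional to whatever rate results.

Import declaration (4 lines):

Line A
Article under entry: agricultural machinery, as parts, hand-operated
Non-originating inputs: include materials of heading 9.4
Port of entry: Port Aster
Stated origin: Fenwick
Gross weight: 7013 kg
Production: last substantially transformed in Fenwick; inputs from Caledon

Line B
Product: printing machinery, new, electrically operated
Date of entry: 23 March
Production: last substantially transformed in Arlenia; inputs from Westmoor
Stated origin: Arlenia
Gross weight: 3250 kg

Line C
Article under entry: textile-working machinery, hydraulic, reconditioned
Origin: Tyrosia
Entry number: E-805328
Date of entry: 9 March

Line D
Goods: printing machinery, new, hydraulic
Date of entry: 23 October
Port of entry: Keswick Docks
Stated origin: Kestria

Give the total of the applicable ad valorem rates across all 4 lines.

114%

Line A: agricultural → 9.4; hand-operated → 9.4.1; as parts → 9.4.1.1. Scheduled 34%. Fenwick agreement on 9.4.4.2: 9.4.1.1 not covered; Fenwick agreement on 9.4.2.1: 9.4.1.1 not covered; Fenwick agreement on 9.4: not wholly obtained. → 34%.
Line B: printing → 9.2; electrically operated → 9.2.1; new → 9.2.1.2. Scheduled 28%. Arlenia agreement on 9.3.3.1: 9.2.1.2 not covered. → 28%.
Line C: textile-working → 9.1; hydraulic → 9.1.2; reconditioned → 9.1.2.2. Scheduled 33%. No special measure applies. → 33%.
Line D: printing → 9.2; hydraulic → 9.2.4; new → 9.2.4.2. Scheduled 19%. No special measure applies. → 19%.
Sum: 34% + 28% + 33% + 19% = 114%.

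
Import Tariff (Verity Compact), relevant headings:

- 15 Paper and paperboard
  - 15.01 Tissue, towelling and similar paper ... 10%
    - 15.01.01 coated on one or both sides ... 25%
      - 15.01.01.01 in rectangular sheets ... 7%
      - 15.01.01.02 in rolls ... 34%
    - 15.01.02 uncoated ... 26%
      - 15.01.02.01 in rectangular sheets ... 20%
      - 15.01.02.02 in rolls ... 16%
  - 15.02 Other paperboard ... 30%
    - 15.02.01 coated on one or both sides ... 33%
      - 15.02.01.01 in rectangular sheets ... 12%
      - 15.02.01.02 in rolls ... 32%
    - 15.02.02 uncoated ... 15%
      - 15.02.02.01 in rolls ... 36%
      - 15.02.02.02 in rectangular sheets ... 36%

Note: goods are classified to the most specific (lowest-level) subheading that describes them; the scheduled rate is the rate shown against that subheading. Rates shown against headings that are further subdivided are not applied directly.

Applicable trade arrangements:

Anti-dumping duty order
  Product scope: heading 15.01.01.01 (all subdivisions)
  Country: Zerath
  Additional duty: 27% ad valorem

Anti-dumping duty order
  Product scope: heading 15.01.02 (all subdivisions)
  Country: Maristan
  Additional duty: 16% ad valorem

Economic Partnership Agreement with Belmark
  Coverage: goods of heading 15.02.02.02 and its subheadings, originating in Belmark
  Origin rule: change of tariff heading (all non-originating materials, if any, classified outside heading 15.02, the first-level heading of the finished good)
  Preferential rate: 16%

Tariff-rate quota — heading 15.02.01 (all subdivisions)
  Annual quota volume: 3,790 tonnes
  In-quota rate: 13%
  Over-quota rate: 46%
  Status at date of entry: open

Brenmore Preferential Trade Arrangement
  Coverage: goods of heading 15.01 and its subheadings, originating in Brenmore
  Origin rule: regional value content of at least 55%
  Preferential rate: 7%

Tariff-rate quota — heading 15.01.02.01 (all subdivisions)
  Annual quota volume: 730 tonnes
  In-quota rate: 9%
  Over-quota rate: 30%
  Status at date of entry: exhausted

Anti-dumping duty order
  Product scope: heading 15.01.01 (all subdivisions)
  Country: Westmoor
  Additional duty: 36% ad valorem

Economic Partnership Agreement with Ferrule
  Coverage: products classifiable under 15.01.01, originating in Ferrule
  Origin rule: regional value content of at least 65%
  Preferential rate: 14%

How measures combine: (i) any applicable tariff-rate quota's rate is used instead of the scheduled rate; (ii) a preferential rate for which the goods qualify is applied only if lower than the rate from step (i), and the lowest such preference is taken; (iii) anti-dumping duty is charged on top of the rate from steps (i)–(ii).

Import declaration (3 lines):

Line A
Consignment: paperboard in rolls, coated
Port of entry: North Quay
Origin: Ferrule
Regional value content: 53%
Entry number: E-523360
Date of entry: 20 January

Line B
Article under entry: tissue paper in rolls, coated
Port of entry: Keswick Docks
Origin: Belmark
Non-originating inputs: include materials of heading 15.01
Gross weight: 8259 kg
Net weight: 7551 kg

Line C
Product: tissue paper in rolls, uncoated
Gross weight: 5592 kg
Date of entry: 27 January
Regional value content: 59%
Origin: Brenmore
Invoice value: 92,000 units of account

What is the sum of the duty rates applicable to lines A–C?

54%

Line A: paperboard → 15.02; coated → 15.02.01; in rolls → 15.02.01.02. Scheduled 32%. quota on 15.02.01 open → in-quota 13%; Ferrule agreement on 15.01.01: 15.02.01.02 not covered. → 13%.
Line B: tissue paper → 15.01; coated → 15.01.01; in rolls → 15.01.01.02. Scheduled 34%. Belmark agreement on 15.02.02.02: 15.01.01.02 not covered. → 34%.
Line C: tissue paper → 15.01; uncoated → 15.01.02; in rolls → 15.01.02.02. Scheduled 16%. Brenmore agreement on 15.01: RVC ≥ 55% → 7% available; preferential 7%. → 7%.
Sum: 13% + 34% + 7% = 54%.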